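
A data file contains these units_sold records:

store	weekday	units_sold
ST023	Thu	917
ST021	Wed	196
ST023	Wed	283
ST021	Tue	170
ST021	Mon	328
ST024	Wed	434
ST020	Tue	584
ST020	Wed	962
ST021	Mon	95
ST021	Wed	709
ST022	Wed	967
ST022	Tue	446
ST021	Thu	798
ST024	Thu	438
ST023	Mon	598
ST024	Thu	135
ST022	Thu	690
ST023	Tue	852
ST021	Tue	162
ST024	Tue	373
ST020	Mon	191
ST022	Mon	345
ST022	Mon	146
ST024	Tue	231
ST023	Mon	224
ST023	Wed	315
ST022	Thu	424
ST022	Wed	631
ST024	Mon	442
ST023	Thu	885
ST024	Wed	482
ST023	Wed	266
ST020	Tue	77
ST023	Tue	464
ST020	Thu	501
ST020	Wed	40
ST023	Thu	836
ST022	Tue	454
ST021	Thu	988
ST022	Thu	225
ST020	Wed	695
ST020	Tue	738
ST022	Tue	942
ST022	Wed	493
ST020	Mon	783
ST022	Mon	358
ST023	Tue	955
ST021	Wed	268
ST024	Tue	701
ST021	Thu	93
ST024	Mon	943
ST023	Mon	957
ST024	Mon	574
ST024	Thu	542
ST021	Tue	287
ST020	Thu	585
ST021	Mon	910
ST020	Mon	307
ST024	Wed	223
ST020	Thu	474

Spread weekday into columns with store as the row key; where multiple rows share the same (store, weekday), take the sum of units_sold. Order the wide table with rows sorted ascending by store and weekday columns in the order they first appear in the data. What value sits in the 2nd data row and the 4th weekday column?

With rows sorted ascending by store, row 2 is store=ST021. weekday columns in first-appearance order: Thu, Wed, Tue, Mon; column 4 is Mon.
Long rows with store=ST021, weekday=Mon: 328 + 95 + 910 = 1333.

1333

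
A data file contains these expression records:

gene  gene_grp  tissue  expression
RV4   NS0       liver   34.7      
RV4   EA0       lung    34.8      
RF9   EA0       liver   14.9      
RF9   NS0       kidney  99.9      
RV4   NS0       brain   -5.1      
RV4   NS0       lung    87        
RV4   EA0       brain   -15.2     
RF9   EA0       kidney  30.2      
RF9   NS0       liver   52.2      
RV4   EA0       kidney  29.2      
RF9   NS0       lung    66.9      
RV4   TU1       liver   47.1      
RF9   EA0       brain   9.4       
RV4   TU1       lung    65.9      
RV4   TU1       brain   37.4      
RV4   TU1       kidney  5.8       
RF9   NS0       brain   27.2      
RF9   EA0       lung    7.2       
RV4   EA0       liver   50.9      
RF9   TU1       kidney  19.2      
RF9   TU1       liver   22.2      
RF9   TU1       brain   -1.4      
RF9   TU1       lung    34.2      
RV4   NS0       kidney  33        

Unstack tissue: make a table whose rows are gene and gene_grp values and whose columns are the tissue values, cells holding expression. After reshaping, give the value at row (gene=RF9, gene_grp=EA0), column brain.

9.4

Wide layout: rows indexed by gene and gene_grp, columns are the 4 distinct tissue values (liver, lung, kidney, brain).
Cell (gene=RF9, gene_grp=EA0, tissue=brain) draws from the long row where gene=RF9, gene_grp=EA0 and tissue=brain, which has expression=9.4.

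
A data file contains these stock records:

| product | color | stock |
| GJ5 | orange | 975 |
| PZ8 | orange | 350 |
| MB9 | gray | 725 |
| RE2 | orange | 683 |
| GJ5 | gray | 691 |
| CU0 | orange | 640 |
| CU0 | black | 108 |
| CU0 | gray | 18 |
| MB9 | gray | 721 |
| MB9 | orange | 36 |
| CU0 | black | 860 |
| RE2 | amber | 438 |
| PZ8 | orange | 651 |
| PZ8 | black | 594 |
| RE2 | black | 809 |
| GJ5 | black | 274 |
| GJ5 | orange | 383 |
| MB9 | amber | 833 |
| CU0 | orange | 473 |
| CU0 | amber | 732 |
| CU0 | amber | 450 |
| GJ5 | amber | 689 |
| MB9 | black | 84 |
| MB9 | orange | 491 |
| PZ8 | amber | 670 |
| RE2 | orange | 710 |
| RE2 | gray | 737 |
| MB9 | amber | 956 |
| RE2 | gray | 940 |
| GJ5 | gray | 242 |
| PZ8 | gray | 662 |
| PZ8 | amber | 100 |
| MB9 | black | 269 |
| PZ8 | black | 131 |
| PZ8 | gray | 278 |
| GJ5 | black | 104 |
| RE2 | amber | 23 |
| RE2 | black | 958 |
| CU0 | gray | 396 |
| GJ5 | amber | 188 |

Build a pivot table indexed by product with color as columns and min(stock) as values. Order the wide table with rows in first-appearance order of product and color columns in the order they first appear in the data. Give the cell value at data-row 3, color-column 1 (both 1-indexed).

36

With rows in first-appearance order of product, row 3 is product=MB9. color columns in first-appearance order: orange, gray, black, amber; column 1 is orange.
Long rows with product=MB9, color=orange: min(36, 491) = 36.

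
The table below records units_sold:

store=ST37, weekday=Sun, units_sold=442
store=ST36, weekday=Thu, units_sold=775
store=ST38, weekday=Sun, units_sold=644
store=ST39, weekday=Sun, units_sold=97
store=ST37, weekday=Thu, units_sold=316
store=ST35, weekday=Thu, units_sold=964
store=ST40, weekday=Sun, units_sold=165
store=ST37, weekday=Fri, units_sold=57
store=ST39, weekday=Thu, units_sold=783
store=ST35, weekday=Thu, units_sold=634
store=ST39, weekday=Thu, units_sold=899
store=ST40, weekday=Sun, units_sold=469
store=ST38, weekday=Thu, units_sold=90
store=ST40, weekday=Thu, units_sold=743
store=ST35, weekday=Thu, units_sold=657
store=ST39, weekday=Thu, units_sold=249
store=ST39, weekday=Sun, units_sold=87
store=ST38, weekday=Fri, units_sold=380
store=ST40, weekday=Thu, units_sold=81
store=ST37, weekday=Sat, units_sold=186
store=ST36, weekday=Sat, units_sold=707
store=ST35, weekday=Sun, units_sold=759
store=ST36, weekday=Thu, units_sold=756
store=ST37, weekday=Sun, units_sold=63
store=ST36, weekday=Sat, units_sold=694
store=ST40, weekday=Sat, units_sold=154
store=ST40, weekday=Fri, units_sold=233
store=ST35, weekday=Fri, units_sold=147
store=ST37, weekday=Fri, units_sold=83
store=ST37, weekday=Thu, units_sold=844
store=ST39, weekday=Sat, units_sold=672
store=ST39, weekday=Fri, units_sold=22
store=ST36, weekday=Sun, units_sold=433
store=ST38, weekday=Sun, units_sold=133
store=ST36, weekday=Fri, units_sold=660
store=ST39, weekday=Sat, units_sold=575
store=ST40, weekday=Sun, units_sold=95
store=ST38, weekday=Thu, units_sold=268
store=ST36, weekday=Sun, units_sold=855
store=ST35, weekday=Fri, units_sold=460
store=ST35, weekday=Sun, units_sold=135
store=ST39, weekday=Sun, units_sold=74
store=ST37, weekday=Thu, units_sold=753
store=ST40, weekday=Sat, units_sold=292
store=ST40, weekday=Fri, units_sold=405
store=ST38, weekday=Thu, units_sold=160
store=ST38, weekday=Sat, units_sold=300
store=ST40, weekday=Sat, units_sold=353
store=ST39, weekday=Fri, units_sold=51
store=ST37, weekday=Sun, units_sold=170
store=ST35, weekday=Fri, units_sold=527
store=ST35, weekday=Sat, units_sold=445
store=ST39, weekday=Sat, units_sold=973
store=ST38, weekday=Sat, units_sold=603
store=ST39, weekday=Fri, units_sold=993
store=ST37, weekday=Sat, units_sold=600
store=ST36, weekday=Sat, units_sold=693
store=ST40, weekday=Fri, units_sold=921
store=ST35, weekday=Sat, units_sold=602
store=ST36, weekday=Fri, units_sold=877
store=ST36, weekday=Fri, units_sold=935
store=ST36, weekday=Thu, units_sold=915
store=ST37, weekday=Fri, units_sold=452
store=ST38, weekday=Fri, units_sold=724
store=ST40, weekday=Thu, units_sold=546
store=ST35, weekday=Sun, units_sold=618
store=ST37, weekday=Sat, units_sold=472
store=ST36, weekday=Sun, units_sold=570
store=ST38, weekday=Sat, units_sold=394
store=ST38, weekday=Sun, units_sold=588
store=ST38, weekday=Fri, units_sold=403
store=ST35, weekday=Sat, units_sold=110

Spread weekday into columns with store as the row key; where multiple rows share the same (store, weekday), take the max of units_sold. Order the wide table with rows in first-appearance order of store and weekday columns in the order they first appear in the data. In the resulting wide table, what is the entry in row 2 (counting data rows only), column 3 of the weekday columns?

With rows in first-appearance order of store, row 2 is store=ST36. weekday columns in first-appearance order: Sun, Thu, Fri, Sat; column 3 is Fri.
Long rows with store=ST36, weekday=Fri: max(660, 877, 935) = 935.

935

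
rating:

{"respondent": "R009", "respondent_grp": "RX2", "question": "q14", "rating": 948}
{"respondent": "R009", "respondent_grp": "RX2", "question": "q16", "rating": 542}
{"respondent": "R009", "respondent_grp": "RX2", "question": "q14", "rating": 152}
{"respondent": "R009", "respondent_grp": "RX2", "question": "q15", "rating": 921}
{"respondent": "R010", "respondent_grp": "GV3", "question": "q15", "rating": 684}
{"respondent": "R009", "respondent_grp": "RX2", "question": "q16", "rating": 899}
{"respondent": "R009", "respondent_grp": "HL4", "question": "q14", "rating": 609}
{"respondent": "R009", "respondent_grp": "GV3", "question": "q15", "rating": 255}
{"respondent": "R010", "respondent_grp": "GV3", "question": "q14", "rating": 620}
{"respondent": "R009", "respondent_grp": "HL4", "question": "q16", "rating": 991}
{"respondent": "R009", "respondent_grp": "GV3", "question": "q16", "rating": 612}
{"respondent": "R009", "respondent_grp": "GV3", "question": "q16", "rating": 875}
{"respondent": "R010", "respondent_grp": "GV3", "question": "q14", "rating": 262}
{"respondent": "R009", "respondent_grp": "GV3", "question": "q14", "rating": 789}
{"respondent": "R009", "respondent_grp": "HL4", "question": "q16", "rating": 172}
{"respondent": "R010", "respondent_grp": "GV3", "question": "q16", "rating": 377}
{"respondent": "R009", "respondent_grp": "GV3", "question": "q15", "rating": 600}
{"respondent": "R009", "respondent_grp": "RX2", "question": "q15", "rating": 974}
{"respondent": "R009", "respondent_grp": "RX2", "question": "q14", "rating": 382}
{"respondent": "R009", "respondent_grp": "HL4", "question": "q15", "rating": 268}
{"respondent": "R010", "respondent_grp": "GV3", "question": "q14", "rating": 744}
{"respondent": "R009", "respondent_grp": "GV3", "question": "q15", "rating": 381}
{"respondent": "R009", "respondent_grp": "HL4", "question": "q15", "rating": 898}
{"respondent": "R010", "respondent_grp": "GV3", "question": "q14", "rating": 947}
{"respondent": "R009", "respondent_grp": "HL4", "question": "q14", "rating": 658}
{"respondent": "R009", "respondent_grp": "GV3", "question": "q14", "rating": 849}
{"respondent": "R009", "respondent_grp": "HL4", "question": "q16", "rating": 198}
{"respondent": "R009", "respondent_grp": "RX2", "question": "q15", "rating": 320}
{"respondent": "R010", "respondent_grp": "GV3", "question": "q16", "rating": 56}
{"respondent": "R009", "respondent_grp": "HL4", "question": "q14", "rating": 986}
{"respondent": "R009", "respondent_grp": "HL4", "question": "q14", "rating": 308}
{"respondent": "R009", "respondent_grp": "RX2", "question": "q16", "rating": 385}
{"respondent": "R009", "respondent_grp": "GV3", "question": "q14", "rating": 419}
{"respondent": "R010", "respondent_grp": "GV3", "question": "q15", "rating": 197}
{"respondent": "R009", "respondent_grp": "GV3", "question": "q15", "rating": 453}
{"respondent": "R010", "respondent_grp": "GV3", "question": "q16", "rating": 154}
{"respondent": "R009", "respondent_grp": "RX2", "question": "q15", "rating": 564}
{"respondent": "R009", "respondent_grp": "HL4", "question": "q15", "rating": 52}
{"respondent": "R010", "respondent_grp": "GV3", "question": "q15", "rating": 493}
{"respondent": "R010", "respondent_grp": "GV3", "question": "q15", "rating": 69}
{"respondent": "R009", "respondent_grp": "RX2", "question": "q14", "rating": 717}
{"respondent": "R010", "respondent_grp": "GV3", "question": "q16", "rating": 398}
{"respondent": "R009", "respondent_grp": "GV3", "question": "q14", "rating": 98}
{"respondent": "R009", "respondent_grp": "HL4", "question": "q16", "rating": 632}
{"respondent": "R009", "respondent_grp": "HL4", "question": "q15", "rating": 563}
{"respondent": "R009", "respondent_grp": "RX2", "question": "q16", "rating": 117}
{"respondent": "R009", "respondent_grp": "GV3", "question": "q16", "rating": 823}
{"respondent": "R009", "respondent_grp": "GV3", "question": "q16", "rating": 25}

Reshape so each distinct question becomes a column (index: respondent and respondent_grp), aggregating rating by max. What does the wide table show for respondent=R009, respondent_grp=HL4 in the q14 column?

986

Rows with respondent=R009, respondent_grp=HL4 and question=q14: rating values are 609, 658, 986, 308.
max(609, 658, 986, 308) = 986.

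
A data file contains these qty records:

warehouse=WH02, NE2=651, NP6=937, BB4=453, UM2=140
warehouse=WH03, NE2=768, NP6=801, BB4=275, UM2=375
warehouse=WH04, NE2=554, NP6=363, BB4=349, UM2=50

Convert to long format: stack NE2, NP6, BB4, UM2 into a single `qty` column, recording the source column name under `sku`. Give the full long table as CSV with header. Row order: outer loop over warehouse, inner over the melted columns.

warehouse,sku,qty
WH02,NE2,651
WH02,NP6,937
WH02,BB4,453
WH02,UM2,140
WH03,NE2,768
WH03,NP6,801
WH03,BB4,275
WH03,UM2,375
WH04,NE2,554
WH04,NP6,363
WH04,BB4,349
WH04,UM2,50

Each (warehouse, column) pair becomes one row: 3 × 4 = 12 rows.
For example, (WH02, NE2) → qty=651.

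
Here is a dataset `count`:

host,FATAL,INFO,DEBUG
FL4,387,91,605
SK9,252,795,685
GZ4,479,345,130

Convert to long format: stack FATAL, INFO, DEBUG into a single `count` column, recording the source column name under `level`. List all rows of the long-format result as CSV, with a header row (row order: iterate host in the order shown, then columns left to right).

Each (host, column) pair becomes one row: 3 × 3 = 9 rows.
For example, (FL4, FATAL) → count=387.

host,level,count
FL4,FATAL,387
FL4,INFO,91
FL4,DEBUG,605
SK9,FATAL,252
SK9,INFO,795
SK9,DEBUG,685
GZ4,FATAL,479
GZ4,INFO,345
GZ4,DEBUG,130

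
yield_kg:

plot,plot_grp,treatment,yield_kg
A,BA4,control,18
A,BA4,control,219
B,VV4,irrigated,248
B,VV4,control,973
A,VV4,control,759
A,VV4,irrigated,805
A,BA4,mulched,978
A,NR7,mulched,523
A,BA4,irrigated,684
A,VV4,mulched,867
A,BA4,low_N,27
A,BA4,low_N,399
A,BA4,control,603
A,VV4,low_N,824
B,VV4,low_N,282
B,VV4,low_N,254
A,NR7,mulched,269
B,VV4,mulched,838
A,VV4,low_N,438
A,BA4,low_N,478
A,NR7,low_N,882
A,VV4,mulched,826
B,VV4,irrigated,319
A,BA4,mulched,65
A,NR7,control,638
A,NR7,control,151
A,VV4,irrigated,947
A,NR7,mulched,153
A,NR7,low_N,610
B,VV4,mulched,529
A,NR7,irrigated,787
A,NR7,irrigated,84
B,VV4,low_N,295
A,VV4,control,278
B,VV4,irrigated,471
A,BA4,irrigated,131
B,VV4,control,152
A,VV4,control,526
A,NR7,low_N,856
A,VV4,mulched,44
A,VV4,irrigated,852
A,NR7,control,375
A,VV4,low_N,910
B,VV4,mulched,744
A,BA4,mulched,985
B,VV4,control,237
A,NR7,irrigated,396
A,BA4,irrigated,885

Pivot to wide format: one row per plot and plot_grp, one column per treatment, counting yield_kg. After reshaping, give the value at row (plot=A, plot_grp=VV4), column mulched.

3

Rows with plot=A, plot_grp=VV4 and treatment=mulched: yield_kg values are 867, 826, 44.
3 rows match — count = 3.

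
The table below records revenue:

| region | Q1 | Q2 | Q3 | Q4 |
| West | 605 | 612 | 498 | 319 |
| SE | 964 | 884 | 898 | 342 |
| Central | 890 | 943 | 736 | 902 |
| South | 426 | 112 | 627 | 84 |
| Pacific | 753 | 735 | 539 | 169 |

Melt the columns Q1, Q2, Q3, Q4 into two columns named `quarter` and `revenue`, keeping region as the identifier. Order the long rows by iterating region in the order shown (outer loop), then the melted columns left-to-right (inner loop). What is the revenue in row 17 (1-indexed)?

753

20 rows total (5 × 4). Row 17: index ⌊(17-1)/4⌋ = 4 into region → Pacific; (17-1) mod 4 = 0 into the melted columns → Q1.
So row 17 is (Pacific, Q1, 753); revenue = 753.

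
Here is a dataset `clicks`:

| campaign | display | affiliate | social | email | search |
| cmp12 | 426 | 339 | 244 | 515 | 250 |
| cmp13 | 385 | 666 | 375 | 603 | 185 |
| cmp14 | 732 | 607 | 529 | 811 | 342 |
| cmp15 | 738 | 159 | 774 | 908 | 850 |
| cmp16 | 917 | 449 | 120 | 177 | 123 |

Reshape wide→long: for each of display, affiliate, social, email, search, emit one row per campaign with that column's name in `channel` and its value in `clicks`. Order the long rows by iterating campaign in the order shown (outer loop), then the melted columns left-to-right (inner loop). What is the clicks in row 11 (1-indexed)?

25 rows total (5 × 5). Row 11: index ⌊(11-1)/5⌋ = 2 into campaign → cmp14; (11-1) mod 5 = 0 into the melted columns → display.
So row 11 is (cmp14, display, 732); clicks = 732.

732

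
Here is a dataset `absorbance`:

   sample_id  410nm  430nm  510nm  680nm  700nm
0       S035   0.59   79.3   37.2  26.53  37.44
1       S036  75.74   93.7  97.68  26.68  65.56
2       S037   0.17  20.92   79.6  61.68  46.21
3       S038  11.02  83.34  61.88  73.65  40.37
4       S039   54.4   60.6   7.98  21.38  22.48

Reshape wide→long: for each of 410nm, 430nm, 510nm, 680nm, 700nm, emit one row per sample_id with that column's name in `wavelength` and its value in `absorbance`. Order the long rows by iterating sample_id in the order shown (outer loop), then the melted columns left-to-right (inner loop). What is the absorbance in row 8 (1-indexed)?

25 rows total (5 × 5). Row 8: index ⌊(8-1)/5⌋ = 1 into sample_id → S036; (8-1) mod 5 = 2 into the melted columns → 510nm.
So row 8 is (S036, 510nm, 97.68); absorbance = 97.68.

97.68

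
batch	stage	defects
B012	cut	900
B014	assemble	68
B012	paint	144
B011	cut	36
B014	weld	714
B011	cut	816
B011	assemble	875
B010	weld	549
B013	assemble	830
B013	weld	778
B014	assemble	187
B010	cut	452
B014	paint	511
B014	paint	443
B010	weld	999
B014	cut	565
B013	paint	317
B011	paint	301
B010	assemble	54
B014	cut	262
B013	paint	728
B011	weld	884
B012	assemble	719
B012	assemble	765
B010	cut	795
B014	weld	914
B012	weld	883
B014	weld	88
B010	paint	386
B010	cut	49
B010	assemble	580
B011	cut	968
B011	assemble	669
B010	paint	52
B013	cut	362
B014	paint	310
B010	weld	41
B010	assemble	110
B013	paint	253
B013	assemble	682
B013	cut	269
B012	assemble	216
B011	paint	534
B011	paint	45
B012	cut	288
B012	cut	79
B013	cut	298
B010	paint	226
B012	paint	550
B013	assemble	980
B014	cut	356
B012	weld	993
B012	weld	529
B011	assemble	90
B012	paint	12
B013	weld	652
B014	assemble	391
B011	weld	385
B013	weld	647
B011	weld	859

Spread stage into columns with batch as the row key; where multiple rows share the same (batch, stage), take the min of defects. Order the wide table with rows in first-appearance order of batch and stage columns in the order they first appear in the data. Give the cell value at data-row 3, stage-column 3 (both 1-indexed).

With rows in first-appearance order of batch, row 3 is batch=B011. stage columns in first-appearance order: cut, assemble, paint, weld; column 3 is paint.
Long rows with batch=B011, stage=paint: min(301, 534, 45) = 45.

45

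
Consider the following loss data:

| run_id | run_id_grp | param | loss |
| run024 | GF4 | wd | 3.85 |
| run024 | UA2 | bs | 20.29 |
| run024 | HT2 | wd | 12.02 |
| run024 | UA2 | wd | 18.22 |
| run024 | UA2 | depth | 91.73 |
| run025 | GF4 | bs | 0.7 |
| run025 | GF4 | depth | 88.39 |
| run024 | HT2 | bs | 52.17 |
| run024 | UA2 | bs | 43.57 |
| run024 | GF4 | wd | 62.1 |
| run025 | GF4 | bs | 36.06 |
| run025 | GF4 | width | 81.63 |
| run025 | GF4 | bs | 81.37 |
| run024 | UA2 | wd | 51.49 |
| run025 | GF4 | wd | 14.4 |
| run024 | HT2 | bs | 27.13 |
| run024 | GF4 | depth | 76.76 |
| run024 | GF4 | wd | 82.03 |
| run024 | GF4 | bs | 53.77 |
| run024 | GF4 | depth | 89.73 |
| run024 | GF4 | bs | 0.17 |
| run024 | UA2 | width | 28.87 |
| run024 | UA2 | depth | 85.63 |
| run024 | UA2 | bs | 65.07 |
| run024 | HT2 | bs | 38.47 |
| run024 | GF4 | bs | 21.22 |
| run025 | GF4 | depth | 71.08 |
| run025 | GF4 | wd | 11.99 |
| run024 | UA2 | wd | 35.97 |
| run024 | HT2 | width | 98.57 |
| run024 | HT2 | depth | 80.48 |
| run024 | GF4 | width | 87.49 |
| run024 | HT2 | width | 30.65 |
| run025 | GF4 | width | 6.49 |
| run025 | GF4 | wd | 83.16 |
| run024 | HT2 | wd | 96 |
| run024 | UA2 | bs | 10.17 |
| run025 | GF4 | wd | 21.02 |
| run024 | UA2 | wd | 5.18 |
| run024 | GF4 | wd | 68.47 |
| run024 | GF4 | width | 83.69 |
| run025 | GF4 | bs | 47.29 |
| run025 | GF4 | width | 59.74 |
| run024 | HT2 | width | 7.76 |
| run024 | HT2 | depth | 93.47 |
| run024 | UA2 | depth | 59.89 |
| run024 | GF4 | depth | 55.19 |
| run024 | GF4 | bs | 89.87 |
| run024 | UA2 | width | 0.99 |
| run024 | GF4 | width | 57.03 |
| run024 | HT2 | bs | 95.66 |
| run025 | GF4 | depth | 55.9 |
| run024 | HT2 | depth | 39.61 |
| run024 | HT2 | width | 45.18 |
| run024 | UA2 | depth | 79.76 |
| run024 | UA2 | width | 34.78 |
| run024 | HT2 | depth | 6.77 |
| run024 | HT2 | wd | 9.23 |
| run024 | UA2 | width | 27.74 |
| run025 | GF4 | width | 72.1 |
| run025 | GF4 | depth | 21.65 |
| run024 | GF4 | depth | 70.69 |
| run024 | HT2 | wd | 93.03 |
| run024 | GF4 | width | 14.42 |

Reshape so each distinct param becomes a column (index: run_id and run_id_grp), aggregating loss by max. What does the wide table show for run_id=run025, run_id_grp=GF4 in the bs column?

81.37

Rows with run_id=run025, run_id_grp=GF4 and param=bs: loss values are 0.7, 36.06, 81.37, 47.29.
max(0.7, 36.06, 81.37, 47.29) = 81.37.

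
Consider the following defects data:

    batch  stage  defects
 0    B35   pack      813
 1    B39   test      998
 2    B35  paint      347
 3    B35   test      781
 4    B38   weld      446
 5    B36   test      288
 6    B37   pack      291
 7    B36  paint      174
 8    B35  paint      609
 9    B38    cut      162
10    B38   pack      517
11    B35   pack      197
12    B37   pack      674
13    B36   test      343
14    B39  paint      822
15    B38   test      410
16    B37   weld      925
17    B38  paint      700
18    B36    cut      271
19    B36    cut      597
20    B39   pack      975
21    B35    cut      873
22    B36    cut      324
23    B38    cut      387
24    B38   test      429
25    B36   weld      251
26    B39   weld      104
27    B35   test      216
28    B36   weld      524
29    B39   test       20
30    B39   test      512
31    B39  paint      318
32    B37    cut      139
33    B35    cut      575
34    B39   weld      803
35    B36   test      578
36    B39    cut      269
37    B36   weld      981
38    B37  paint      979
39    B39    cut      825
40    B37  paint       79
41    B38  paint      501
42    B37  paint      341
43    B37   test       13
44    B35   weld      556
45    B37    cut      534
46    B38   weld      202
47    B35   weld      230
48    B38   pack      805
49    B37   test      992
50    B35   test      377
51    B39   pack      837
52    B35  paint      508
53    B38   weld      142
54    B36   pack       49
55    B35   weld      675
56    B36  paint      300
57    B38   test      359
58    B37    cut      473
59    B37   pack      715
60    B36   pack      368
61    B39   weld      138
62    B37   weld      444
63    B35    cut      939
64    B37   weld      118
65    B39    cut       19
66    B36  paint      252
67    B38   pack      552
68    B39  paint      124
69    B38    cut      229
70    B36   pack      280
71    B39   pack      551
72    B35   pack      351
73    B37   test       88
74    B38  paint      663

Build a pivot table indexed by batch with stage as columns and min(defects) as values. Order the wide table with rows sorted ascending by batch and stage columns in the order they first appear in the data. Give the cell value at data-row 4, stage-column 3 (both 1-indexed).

With rows sorted ascending by batch, row 4 is batch=B38. stage columns in first-appearance order: pack, test, paint, weld, cut; column 3 is paint.
Long rows with batch=B38, stage=paint: min(700, 501, 663) = 501.

501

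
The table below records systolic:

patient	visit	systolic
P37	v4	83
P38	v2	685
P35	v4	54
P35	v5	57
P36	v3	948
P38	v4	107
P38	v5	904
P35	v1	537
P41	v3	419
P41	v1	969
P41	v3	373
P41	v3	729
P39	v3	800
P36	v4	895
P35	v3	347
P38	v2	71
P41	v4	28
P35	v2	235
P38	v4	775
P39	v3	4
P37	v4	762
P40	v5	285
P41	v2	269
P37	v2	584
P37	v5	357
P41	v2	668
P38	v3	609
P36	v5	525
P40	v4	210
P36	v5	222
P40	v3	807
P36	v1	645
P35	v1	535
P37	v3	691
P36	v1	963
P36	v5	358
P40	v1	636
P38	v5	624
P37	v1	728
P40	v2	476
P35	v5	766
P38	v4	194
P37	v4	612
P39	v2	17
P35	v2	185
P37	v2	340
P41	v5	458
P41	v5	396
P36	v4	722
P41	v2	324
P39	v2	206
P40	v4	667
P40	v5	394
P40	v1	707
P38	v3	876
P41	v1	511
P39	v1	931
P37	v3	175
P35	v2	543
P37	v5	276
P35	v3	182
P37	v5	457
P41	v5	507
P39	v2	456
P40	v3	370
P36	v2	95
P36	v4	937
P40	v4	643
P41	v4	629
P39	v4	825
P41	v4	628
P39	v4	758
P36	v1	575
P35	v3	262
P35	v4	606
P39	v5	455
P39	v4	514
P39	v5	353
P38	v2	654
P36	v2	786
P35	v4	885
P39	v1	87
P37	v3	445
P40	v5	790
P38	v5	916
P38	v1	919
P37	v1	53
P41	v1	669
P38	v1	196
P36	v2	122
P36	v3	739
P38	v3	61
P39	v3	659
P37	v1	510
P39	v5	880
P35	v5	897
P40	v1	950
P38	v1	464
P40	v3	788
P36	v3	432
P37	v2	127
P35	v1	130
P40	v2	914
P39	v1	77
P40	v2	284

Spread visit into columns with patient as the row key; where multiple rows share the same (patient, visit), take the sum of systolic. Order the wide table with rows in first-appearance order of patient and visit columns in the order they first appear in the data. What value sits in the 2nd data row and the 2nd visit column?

1410

With rows in first-appearance order of patient, row 2 is patient=P38. visit columns in first-appearance order: v4, v2, v5, v3, v1; column 2 is v2.
Long rows with patient=P38, visit=v2: 685 + 71 + 654 = 1410.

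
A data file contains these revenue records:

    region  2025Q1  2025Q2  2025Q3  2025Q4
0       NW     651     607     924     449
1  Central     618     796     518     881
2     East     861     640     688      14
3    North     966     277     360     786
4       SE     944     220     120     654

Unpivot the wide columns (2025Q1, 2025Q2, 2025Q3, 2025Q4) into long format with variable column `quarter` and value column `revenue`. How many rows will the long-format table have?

20

5 region values × 4 melted columns = 20 rows.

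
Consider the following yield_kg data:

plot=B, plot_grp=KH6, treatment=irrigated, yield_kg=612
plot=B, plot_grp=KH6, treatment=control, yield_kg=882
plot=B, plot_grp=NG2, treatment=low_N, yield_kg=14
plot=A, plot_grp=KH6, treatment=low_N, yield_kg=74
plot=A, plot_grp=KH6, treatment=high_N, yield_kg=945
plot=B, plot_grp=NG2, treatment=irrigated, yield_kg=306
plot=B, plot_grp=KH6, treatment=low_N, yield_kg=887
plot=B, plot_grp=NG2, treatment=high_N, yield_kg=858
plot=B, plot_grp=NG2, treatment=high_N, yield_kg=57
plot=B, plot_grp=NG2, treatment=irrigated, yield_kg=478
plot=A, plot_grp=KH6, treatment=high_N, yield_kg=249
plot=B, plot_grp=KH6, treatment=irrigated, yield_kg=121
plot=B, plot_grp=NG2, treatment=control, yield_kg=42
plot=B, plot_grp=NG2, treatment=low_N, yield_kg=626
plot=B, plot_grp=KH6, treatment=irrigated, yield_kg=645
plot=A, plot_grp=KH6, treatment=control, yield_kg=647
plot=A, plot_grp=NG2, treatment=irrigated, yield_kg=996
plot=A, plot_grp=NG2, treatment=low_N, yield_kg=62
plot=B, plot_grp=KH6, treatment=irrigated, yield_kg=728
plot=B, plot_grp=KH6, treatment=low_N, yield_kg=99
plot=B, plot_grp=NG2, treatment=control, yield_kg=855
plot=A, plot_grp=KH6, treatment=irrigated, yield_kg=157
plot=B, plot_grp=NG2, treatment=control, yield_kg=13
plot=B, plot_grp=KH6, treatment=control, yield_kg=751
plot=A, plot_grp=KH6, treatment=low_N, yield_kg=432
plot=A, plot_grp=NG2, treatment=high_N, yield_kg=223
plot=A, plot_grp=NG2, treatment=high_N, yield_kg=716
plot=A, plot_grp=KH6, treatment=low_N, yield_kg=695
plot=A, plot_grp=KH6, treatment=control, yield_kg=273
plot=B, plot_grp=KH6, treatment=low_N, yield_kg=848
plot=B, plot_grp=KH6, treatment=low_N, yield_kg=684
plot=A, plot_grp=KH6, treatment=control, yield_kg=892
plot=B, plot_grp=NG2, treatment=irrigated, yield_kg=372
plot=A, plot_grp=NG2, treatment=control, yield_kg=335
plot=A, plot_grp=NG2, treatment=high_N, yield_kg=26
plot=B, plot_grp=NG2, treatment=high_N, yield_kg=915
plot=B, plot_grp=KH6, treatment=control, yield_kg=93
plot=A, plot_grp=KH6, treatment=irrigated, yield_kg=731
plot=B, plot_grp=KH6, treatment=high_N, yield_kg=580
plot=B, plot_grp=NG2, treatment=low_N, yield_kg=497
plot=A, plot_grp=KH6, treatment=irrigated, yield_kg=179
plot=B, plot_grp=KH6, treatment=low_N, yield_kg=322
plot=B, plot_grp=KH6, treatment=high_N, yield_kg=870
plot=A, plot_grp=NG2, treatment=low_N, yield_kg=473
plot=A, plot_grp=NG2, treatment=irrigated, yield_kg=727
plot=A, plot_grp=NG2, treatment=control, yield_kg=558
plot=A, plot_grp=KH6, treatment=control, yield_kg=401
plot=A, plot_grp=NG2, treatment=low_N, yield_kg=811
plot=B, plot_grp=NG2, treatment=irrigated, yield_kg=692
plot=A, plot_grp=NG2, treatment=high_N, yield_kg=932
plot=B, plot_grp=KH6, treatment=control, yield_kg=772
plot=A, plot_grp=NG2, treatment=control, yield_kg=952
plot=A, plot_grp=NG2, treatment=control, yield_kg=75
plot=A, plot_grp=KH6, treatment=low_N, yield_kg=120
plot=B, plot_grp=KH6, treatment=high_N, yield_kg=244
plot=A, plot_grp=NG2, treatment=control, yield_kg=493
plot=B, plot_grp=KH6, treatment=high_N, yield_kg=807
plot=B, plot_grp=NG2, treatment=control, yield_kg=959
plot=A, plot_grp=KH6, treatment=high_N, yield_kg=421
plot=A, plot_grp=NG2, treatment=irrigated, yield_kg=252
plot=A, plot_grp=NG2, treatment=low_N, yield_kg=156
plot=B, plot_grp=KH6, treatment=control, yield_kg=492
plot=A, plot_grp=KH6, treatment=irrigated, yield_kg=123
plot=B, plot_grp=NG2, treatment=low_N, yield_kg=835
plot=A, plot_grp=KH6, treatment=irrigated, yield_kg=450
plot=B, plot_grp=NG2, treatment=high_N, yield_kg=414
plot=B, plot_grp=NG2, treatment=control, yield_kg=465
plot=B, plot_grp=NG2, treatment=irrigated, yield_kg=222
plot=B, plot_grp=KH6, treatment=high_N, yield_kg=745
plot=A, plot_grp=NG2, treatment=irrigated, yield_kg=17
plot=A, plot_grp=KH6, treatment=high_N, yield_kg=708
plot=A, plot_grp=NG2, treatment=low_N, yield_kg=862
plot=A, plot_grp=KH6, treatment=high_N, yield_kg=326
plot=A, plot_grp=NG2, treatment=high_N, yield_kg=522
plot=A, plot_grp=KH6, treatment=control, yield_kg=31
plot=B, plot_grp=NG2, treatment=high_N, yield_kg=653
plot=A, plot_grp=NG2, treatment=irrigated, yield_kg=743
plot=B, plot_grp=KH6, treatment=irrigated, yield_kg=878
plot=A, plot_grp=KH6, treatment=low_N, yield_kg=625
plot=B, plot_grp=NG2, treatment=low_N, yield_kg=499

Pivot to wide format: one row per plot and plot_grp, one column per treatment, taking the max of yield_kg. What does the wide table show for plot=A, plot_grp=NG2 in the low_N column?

Rows with plot=A, plot_grp=NG2 and treatment=low_N: yield_kg values are 62, 473, 811, 156, 862.
max(62, 473, 811, 156, 862) = 862.

862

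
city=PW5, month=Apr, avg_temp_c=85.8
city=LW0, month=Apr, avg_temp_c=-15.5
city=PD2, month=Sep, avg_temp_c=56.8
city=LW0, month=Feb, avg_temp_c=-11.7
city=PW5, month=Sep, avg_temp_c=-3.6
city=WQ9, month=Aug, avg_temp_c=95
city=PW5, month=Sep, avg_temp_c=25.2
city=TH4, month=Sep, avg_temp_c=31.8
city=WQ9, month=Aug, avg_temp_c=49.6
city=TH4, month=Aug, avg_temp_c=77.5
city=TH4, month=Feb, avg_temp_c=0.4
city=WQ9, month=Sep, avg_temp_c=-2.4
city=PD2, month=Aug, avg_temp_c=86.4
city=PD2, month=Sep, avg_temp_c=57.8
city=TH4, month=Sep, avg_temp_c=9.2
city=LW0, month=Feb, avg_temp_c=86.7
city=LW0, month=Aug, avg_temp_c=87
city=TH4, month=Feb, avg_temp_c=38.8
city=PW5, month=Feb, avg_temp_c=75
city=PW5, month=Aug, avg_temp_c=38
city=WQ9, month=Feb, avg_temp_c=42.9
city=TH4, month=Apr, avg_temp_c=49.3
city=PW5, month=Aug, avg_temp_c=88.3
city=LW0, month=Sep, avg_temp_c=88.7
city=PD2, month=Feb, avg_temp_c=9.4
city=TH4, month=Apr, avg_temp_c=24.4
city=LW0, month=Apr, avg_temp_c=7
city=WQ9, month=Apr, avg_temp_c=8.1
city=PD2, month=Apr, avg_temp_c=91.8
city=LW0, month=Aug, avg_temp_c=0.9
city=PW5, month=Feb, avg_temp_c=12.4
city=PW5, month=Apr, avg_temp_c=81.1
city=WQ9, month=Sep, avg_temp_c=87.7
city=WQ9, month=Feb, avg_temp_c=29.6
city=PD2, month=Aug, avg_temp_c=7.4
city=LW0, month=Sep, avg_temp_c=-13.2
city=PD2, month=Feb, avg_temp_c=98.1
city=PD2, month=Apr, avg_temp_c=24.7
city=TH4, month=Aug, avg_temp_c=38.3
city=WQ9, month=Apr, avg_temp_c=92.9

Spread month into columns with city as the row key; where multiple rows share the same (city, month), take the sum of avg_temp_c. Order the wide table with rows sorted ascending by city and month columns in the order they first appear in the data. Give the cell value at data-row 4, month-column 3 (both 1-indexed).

With rows sorted ascending by city, row 4 is city=TH4. month columns in first-appearance order: Apr, Sep, Feb, Aug; column 3 is Feb.
Long rows with city=TH4, month=Feb: 0.4 + 38.8 = 39.2.

39.2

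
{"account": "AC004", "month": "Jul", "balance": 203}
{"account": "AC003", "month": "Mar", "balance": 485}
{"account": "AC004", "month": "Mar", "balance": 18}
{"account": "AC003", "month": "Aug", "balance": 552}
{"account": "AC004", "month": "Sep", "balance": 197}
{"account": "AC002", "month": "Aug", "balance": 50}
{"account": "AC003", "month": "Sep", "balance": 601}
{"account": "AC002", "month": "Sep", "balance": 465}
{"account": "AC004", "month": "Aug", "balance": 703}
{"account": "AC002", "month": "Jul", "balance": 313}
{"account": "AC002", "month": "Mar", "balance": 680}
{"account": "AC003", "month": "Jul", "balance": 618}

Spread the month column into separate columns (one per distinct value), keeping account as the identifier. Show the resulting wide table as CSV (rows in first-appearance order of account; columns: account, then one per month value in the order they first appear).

account,Jul,Mar,Aug,Sep
AC004,203,18,703,197
AC003,618,485,552,601
AC002,313,680,50,465

Columns: account plus the 4 distinct month values (Jul, Mar, Aug, Sep).
For example, row AC004 column Jul takes balance=203 from the long row (AC004, Jul).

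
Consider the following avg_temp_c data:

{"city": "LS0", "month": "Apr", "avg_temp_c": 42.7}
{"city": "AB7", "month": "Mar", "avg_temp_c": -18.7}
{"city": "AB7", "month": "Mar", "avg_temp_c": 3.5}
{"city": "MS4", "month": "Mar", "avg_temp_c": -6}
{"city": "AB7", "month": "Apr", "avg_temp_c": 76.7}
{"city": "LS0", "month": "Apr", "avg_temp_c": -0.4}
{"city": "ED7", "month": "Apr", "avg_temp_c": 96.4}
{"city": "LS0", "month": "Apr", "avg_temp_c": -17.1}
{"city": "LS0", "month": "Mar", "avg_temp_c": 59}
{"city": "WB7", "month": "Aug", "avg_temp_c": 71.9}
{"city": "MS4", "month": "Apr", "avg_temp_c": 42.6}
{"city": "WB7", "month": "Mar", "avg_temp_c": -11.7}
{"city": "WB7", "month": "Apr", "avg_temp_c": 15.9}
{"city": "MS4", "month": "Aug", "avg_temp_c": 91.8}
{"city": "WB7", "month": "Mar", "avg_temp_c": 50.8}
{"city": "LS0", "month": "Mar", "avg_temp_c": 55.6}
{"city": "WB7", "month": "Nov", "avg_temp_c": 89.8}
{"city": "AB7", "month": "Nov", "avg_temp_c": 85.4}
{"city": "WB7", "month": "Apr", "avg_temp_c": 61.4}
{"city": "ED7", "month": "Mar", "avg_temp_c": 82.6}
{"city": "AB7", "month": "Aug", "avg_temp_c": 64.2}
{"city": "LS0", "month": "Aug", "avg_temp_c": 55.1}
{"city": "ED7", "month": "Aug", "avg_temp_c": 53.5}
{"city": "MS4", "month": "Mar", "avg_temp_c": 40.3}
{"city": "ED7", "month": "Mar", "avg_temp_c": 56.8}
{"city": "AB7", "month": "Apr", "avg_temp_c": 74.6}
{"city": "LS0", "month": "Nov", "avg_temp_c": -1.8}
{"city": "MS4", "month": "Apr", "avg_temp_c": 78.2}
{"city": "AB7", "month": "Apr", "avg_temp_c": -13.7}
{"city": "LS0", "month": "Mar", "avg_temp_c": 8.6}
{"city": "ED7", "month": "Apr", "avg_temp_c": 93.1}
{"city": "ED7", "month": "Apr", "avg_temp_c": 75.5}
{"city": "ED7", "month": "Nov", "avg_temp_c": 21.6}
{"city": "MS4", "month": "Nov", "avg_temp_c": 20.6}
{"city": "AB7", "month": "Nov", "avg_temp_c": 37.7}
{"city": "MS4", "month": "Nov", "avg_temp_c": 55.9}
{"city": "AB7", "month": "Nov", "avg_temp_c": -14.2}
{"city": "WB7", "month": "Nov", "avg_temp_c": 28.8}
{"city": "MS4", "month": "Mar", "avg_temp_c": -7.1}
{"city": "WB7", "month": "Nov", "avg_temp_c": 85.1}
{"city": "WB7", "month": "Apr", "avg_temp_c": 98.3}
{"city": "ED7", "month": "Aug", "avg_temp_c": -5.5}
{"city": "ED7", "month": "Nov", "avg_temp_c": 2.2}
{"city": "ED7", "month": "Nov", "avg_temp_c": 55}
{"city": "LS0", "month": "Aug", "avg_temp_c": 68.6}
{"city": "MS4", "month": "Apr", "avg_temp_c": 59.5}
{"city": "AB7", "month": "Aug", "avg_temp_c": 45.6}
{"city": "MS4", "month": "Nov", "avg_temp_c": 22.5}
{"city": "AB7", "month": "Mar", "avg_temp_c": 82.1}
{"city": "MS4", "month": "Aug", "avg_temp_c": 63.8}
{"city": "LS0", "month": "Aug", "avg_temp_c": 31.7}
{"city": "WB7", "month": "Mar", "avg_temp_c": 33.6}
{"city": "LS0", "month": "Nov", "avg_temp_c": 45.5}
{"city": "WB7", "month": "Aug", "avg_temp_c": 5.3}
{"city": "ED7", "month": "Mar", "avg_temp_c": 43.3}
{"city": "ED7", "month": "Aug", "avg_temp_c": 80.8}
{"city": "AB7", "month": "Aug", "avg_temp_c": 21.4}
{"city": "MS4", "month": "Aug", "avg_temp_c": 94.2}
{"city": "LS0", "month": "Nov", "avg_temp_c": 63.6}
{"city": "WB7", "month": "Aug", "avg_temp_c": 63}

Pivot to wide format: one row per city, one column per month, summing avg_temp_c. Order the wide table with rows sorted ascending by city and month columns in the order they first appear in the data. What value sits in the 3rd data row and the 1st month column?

With rows sorted ascending by city, row 3 is city=LS0. month columns in first-appearance order: Apr, Mar, Aug, Nov; column 1 is Apr.
Long rows with city=LS0, month=Apr: 42.7 + -0.4 + -17.1 = 25.2.

25.2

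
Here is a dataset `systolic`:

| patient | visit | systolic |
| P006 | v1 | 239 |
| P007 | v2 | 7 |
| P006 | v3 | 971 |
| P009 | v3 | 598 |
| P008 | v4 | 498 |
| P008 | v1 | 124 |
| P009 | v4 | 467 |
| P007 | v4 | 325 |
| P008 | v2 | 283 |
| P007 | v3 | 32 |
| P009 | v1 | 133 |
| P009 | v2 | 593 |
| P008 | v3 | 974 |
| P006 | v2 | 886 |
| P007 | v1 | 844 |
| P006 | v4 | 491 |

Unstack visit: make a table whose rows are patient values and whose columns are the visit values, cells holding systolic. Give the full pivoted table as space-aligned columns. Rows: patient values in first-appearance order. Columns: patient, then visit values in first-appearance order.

patient  v1   v2   v3   v4 
P006     239  886  971  491
P007     844  7    32   325
P009     133  593  598  467
P008     124  283  974  498

Columns: patient plus the 4 distinct visit values (v1, v2, v3, v4).
For example, row P006 column v1 takes systolic=239 from the long row (P006, v1).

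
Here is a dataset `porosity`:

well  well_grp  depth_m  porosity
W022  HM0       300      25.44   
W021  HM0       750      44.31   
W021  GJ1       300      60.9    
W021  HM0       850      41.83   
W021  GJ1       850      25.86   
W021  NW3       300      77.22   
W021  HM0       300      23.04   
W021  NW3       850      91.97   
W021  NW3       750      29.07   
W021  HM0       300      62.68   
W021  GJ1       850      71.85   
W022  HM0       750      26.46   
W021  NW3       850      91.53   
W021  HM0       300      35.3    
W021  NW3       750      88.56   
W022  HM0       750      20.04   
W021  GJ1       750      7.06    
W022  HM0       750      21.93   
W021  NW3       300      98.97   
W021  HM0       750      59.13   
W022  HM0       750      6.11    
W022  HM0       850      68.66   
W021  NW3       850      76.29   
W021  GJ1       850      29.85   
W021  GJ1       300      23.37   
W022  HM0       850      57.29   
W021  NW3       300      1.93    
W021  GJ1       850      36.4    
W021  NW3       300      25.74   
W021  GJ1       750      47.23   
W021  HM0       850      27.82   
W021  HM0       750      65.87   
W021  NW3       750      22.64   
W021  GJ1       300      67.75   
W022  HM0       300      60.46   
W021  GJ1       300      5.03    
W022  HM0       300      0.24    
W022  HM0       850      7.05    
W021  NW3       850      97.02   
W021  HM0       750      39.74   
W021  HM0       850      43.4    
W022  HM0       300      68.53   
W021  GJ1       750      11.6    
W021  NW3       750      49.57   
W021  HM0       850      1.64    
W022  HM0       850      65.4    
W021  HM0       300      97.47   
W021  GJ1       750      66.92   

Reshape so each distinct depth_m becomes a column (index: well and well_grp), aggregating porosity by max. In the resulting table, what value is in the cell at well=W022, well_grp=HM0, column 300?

68.53

Rows with well=W022, well_grp=HM0 and depth_m=300: porosity values are 25.44, 60.46, 0.24, 68.53.
max(25.44, 60.46, 0.24, 68.53) = 68.53.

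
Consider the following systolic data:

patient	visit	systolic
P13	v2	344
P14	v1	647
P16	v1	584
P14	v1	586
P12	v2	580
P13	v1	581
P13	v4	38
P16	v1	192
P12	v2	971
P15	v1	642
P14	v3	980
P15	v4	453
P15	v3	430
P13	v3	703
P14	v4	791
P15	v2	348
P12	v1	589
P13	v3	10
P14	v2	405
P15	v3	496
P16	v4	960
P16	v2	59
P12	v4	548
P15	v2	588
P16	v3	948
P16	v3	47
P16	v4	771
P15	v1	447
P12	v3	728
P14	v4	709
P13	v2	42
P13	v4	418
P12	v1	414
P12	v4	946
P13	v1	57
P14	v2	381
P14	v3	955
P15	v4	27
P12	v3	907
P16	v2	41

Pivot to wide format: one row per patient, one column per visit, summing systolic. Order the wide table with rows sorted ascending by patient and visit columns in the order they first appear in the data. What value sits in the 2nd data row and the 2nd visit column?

638

With rows sorted ascending by patient, row 2 is patient=P13. visit columns in first-appearance order: v2, v1, v4, v3; column 2 is v1.
Long rows with patient=P13, visit=v1: 581 + 57 = 638.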